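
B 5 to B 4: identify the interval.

Descending from B5 to B4 is the same interval as ascending B4 to B5.
B to B is the same letter name, plus an octave: an octave.
Counting semitones, B4→B5 is 12, which is the perfect octave.

perfect 8th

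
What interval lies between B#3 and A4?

diminished 7th

B to A spans seven letter names (B-C-D-E-F-G-A): a seventh.
B#3 to A4 spans 9 semitones — two semitones narrower than the major seventh (11) — giving a diminished seventh.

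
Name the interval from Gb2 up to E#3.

G to E spans six letter names (G-A-B-C-D-E), so the interval is some kind of sixth.
A major sixth would be 9 semitones; Gb2 to E#3 is 11, two semitones wider, so the interval is doubly augmented.

doubly augmented sixth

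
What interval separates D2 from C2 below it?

major second

Descending from D2 to C2 is the same interval as ascending C2 to D2.
C to D spans two letter names (C-D): a second.
Counting semitones, C2→D2 is 2, which is the major second.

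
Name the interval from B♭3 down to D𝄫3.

Descending from Bb3 to Dbb3 is the same interval as ascending Dbb3 to Bb3.
D to B spans six letter names (D-E-F-G-A-B) — that makes it a sixth of some quality.
A major sixth would be 9 semitones; Dbb3 to Bb3 is 10, one semitone wider, so the interval is augmented.

augmented sixth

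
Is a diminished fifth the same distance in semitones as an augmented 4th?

Yes

A diminished fifth = 6 semitones = an augmented fourth; enharmonically equal.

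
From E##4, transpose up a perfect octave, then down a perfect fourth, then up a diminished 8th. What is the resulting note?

A perfect octave up from E##4 is E##5.
A perfect fourth down from E##5 is B##4.
A diminished octave up from B##4 is B#5.

B#5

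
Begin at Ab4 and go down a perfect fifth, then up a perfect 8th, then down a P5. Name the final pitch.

A perfect fifth down from Ab4 is Db4.
A perfect octave up from Db4 is Db5.
A perfect fifth down from Db5 is Gb4.

Gb4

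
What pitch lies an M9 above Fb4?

Gb5

Two letters up from F (plus an octave) reaches G.
Moving 14 semitones up from Fb4 (the size of a major ninth) reaches Gb5.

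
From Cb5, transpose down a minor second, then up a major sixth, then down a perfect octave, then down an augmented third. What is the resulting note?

A minor second down from Cb5 is Bb4.
Up a major sixth from Bb4: G5 (9 semitones up).
A perfect octave down from G5 is G4.
G4 down an augmented third → Ebb4 (5 semitones).

Ebb4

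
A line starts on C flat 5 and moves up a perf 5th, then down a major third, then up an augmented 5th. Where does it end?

B flat 5

Cb5 up a perfect fifth → Gb5 (7 semitones).
Down a major third from Gb5: Ebb5 (4 semitones down).
Up an augmented fifth from Ebb5: Bb5 (8 semitones up).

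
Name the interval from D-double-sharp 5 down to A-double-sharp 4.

P4

Descending from D##5 to A##4 is the same interval as ascending A##4 to D##5.
A to D spans four letter names (A-B-C-D) — that makes it a fourth of some quality.
Counting semitones, A##4→D##5 is 5, which is the perfect fourth.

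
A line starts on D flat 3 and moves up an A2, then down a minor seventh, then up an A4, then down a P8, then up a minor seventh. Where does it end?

A sharp 2

Db3 up an augmented second → E3 (3 semitones).
A minor seventh down from E3 is F#2.
Up an augmented fourth from F#2: B#2 (6 semitones up).
A perfect octave down from B#2 is B#1.
Up a minor seventh from B#1: A#2 (10 semitones up).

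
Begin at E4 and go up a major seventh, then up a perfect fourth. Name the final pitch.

G#5

E4 up a major seventh → D#5 (11 semitones).
Up a perfect fourth from D#5: G#5 (5 semitones up).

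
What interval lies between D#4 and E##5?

augmented ninth

D to E spans two letter names (D-E), plus an octave: a ninth.
D#4 to E##5 spans 15 semitones — one semitone wider than the major ninth (14) — giving an augmented ninth.
(Equivalently, a compound augmented second: an augmented second plus an octave.)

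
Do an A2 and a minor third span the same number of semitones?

An augmented second spans 3 semitones, and a minor third also spans 3 semitones — they're enharmonic.

Yes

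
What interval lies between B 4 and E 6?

B to E spans four letter names (B-C-D-E), plus an octave: an eleventh.
B4 to E6 is 17 semitones, matching the perfect eleventh exactly, so the quality is perfect.
(Equivalently, a compound perfect fourth: a perfect fourth plus an octave.)

P11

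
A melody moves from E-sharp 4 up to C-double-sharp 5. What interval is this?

major sixth

E to C spans six letter names (E-F-G-A-B-C), so the interval is some kind of sixth.
The major sixth spans 9 semitones, and E#4 to C##5 is exactly 9 semitones — so this is a major sixth.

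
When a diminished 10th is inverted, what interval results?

First reduce the compound diminished tenth to its simple form, a diminished third.
Interval numbers invert to sum to nine: 3 + 6 = 9, so a third inverts to a sixth.
And diminished becomes augmented under inversion, so we get an augmented sixth.

augmented sixth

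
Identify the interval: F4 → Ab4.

F to A spans three letter names (F-G-A): a third.
At 3 semitones, F4→Ab4 falls one short of a major third: minor.

minor 3rd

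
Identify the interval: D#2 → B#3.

D to B spans six letter names (D-E-F-G-A-B), plus an octave, so the interval is some kind of thirteenth.
D#2 to B#3 is 21 semitones, matching the major thirteenth exactly, so the quality is major.
(Equivalently, a compound major sixth: a major sixth plus an octave.)

M13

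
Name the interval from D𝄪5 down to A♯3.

augmented eleventh

Descending from D##5 to A#3 is the same interval as ascending A#3 to D##5.
A to D spans four letter names (A-B-C-D), plus an octave: an eleventh.
The perfect eleventh is 17 semitones; here we have 18, one semitone wider: augmented.
(Equivalently, a compound augmented fourth: an augmented fourth plus an octave.)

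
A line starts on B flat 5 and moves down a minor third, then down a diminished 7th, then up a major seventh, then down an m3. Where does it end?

Down a minor third from Bb5: G5 (3 semitones down).
A diminished seventh down from G5 is A#4.
A major seventh up from A#4 is G##5.
G##5 down a minor third → E##5 (3 semitones).

E double-sharp 5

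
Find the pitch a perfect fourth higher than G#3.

C#4

Counting four letter names up from G lands on C.
A perfect fourth spans 5 semitones, so from G#3 the target pitch is C#4.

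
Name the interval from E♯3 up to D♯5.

E to D spans seven letter names (E-F-G-A-B-C-D), plus an octave — that makes it a fourteenth of some quality.
E#3 to D#5 is 22 semitones, a half step short of the major fourteenth (23), so this is minor.
(Equivalently, a compound minor seventh: a minor seventh plus an octave.)

minor fourteenth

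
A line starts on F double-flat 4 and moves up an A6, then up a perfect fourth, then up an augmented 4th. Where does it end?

C 6

Fbb4 up an augmented sixth → Db5 (10 semitones).
A perfect fourth up from Db5 is Gb5.
Up an augmented fourth from Gb5: C6 (6 semitones up).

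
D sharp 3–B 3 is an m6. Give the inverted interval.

major 3rd

Inverted interval numbers add to nine, so a sixth pairs with a third (6 + 3 = 9).
Quality inverts too: minor becomes major. That makes the inversion a major third.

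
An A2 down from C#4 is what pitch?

Bb3

The second takes the letter from C down to B.
An augmented second spans 3 semitones, so from C#4 the target pitch is Bb3.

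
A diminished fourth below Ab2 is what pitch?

Four letter names down from A: E.
A diminished fourth is 4 semitones; 4 semitones down from Ab2 gives E2.

E2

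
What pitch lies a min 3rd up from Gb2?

Three letter names up from G: B.
A minor third is 3 semitones; 3 semitones up from Gb2 gives Bbb2.

Bbb2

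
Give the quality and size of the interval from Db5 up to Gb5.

perfect fourth

D to G spans four letter names (D-E-F-G): a fourth.
The perfect fourth spans 5 semitones, and Db5 to Gb5 is exactly 5 semitones — so this is a perfect fourth.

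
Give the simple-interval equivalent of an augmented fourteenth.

augmented 7th

Subtracting seven from the interval number removes an octave: 14 − 7 = 7.
Quality carries through unchanged, so the simple form is an augmented seventh.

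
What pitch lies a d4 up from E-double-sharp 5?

The fourth takes the letter from E up to A.
A diminished fourth spans 4 semitones, so from E##5 the target pitch is A#5.

A-sharp 5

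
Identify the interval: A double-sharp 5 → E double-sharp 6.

A to E spans five letter names (A-B-C-D-E) — that makes it a fifth of some quality.
Counting semitones, A##5→E##6 is 7, which is the perfect fifth.

P5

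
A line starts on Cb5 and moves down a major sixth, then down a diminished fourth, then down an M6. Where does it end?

Db3

Down a major sixth from Cb5: Ebb4 (9 semitones down).
Ebb4 down a diminished fourth → Bb3 (4 semitones).
A major sixth down from Bb3 is Db3.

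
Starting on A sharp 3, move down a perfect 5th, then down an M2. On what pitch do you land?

A perfect fifth down from A#3 is D#3.
A major second down from D#3 is C#3.

C sharp 3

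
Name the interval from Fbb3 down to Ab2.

Descending from Fbb3 to Ab2 is the same interval as ascending Ab2 to Fbb3.
A to F spans six letter names (A-B-C-D-E-F): a sixth.
Ab2 to Fbb3 spans 7 semitones — two semitones narrower than the major sixth (9) — giving a diminished sixth.

diminished sixth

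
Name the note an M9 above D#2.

The ninth's letter: D up two letter names plus an octave → E.
Moving 14 semitones up from D#2 (the size of a major ninth) reaches E#3.

E#3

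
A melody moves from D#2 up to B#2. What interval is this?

D to B spans six letter names (D-E-F-G-A-B) — that makes it a sixth of some quality.
Counting semitones, D#2→B#2 is 9, which is the major sixth.

major sixth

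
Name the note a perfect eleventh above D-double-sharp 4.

G-double-sharp 5

Four letters up from D (plus an octave) reaches G.
A perfect eleventh spans 17 semitones, so from D##4 the target pitch is G##5.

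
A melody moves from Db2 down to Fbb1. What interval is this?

A6

Descending from Db2 to Fbb1 is the same interval as ascending Fbb1 to Db2.
F to D spans six letter names (F-G-A-B-C-D), so the interval is some kind of sixth.
The major sixth is 9 semitones; here we have 10, one semitone wider: augmented.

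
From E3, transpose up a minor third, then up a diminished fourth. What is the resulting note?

Cb4

Up a minor third from E3: G3 (3 semitones up).
A diminished fourth up from G3 is Cb4.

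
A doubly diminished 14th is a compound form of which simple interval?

doubly diminished 7th

Take out an octave (7 from the number): 14 − 7 = 7.
Quality carries through unchanged, so the simple form is a doubly diminished seventh.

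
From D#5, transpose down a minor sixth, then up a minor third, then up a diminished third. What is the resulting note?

A minor sixth down from D#5 is F##4.
A minor third up from F##4 is A#4.
A diminished third up from A#4 is C5.

C5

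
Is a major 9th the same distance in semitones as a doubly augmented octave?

A major ninth = 14 semitones = a doubly augmented octave; enharmonically equal.

Yes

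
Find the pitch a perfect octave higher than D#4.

D#5

The letter stays D (same as the start), shifted an octave up.
A perfect octave spans 12 semitones, so from D#4 the target pitch is D#5.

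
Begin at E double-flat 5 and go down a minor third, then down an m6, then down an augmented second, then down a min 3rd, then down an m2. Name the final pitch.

A flat 3

Ebb5 down a minor third → Cb5 (3 semitones).
Down a minor sixth from Cb5: Eb4 (8 semitones down).
Down an augmented second from Eb4: Dbb4 (3 semitones down).
Dbb4 down a minor third → Bbb3 (3 semitones).
Bbb3 down a minor second → Ab3 (1 semitone).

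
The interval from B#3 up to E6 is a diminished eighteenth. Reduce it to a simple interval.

Subtracting seven from the interval number removes an octave: 18 − 14 = 4.
Quality carries through unchanged, so the simple form is a diminished fourth.

diminished fourth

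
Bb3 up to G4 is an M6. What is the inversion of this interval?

m3

Inverted interval numbers add to nine, so a sixth pairs with a third (6 + 3 = 9).
The quality also flips — major becomes minor — giving a minor third.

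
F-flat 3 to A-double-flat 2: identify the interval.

major sixth

Descending from Fb3 to Abb2 is the same interval as ascending Abb2 to Fb3.
A to F spans six letter names (A-B-C-D-E-F), so the interval is some kind of sixth.
Counting semitones, Abb2→Fb3 is 9, which is the major sixth.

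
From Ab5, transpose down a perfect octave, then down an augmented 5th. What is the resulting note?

A perfect octave down from Ab5 is Ab4.
Ab4 down an augmented fifth → Dbb4 (8 semitones).

Dbb4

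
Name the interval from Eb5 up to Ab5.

perfect fourth

E to A spans four letter names (E-F-G-A), so the interval is some kind of fourth.
Eb5 to Ab5 is 5 semitones, matching the perfect fourth exactly, so the quality is perfect.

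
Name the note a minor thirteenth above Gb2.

Ebb4

Six letters up from G (plus an octave) reaches E.
Moving 20 semitones up from Gb2 (the size of a minor thirteenth) reaches Ebb4.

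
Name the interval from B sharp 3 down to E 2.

Descending from B#3 to E2 is the same interval as ascending E2 to B#3.
E to B spans five letter names (E-F-G-A-B), plus an octave — that makes it a twelfth of some quality.
A perfect twelfth would be 19 semitones; E2 to B#3 is 20, one semitone wider, so the interval is augmented.
(Equivalently, a compound augmented fifth: an augmented fifth plus an octave.)

A12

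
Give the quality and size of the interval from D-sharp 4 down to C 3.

augmented ninth

Descending from D#4 to C3 is the same interval as ascending C3 to D#4.
C to D spans two letter names (C-D), plus an octave — that makes it a ninth of some quality.
A major ninth would be 14 semitones; C3 to D#4 is 15, one semitone wider, so the interval is augmented.
(Equivalently, a compound augmented second: an augmented second plus an octave.)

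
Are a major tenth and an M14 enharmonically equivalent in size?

A major tenth is 16 semitones but a major fourteenth is 23 semitones — different sizes.

No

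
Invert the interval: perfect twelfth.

perfect 4th

First reduce the compound perfect twelfth to its simple form, a perfect fifth.
Inverted interval numbers add to nine, so a fifth pairs with a fourth (5 + 4 = 9).
Quality inverts too: perfect stays perfect. That makes the inversion a perfect fourth.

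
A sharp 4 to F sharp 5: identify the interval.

minor sixth

A to F spans six letter names (A-B-C-D-E-F) — that makes it a sixth of some quality.
A major sixth would be 9 semitones, but A#4 to F#5 is 8 — one semitone narrower, making it a minor sixth.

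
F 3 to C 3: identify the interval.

Descending from F3 to C3 is the same interval as ascending C3 to F3.
C to F spans four letter names (C-D-E-F), so the interval is some kind of fourth.
C3 to F3 is 5 semitones, matching the perfect fourth exactly, so the quality is perfect.

perfect fourth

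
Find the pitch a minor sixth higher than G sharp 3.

The sixth takes the letter from G up to E.
A minor sixth spans 8 semitones, so from G#3 the target pitch is E4.

E 4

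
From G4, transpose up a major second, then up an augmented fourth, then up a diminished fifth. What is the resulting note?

G4 up a major second → A4 (2 semitones).
Up an augmented fourth from A4: D#5 (6 semitones up).
A diminished fifth up from D#5 is A5.

A5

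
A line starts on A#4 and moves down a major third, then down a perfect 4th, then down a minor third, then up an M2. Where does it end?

A#4 down a major third → F#4 (4 semitones).
A perfect fourth down from F#4 is C#4.
Down a minor third from C#4: A#3 (3 semitones down).
A major second up from A#3 is B#3.

B#3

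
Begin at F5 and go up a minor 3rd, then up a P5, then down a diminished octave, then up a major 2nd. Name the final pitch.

F#5

A minor third up from F5 is Ab5.
Ab5 up a perfect fifth → Eb6 (7 semitones).
Eb6 down a diminished octave → E5 (11 semitones).
E5 up a major second → F#5 (2 semitones).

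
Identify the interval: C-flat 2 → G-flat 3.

perfect twelfth

C to G spans five letter names (C-D-E-F-G), plus an octave, so the interval is some kind of twelfth.
Counting semitones, Cb2→Gb3 is 19, which is the perfect twelfth.
(Equivalently, a compound perfect fifth: a perfect fifth plus an octave.)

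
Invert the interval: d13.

First reduce the compound diminished thirteenth to its simple form, a diminished sixth.
Inverted interval numbers add to nine, so a sixth pairs with a third (6 + 3 = 9).
And diminished becomes augmented under inversion, so we get an augmented third.

A3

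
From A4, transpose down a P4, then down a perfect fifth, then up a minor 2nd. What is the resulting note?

A perfect fourth down from A4 is E4.
Down a perfect fifth from E4: A3 (7 semitones down).
A minor second up from A3 is Bb3.

Bb3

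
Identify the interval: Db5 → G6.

D to G spans four letter names (D-E-F-G), plus an octave: an eleventh.
The perfect eleventh is 17 semitones; here we have 18, one semitone wider: augmented.
(Equivalently, a compound augmented fourth: an augmented fourth plus an octave.)

augmented 11th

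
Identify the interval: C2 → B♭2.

C to B spans seven letter names (C-D-E-F-G-A-B) — that makes it a seventh of some quality.
C2 to Bb2 is 10 semitones, a half step short of the major seventh (11), so this is minor.

minor seventh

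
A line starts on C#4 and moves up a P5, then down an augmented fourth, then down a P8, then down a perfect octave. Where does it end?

D2

Up a perfect fifth from C#4: G#4 (7 semitones up).
G#4 down an augmented fourth → D4 (6 semitones).
A perfect octave down from D4 is D3.
D3 down a perfect octave → D2 (12 semitones).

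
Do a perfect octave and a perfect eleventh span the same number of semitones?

A perfect octave is 12 semitones but a perfect eleventh is 17 semitones — different sizes.

No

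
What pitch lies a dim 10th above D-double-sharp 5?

F-sharp 6

The tenth's letter: D up three letter names plus an octave → F.
Moving 14 semitones up from D##5 (the size of a diminished tenth) reaches F#6.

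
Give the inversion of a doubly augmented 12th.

doubly diminished fourth

First reduce the compound doubly augmented twelfth to its simple form, a doubly augmented fifth.
The rule of nine gives the new number: 9 − 5 = 4, so a fifth becomes a fourth.
Quality inverts too: doubly augmented becomes doubly diminished. That makes the inversion a doubly diminished fourth.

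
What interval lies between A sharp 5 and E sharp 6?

perfect 5th

A to E spans five letter names (A-B-C-D-E) — that makes it a fifth of some quality.
The perfect fifth spans 7 semitones, and A#5 to E#6 is exactly 7 semitones — so this is a perfect fifth.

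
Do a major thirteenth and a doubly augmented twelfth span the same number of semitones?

Yes

A major thirteenth = 21 semitones = a doubly augmented twelfth; enharmonically equal.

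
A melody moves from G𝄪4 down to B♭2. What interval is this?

Descending from G##4 to Bb2 is the same interval as ascending Bb2 to G##4.
B to G spans six letter names (B-C-D-E-F-G), plus an octave — that makes it a thirteenth of some quality.
A major thirteenth would be 21 semitones; Bb2 to G##4 is 23, two semitones wider, so the interval is doubly augmented.
(Equivalently, a compound doubly augmented sixth: a doubly augmented sixth plus an octave.)

doubly augmented thirteenth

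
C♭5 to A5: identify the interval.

augmented sixth

C to A spans six letter names (C-D-E-F-G-A), so the interval is some kind of sixth.
The major sixth is 9 semitones; here we have 10, one semitone wider: augmented.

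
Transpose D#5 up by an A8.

D##6

The letter stays D (same as the start), shifted an octave up.
Moving 13 semitones up from D#5 (the size of an augmented octave) reaches D##6.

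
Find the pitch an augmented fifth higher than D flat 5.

A 5

The fifth takes the letter from D up to A.
An augmented fifth spans 8 semitones, so from Db5 the target pitch is A5.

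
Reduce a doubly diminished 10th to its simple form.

doubly diminished 3rd

Subtracting seven from the interval number removes an octave: 10 − 7 = 3.
So a doubly diminished tenth is an octave plus a doubly diminished third. The quality is unchanged.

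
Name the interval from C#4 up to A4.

minor 6th

C to A spans six letter names (C-D-E-F-G-A): a sixth.
At 8 semitones, C#4→A4 falls one short of a major sixth: minor.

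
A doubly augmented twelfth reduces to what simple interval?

Subtracting seven from the interval number removes an octave: 12 − 7 = 5.
That makes a doubly augmented twelfth a compound doubly augmented fifth — an octave plus a doubly augmented fifth.

AA5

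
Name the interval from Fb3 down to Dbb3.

major third

Descending from Fb3 to Dbb3 is the same interval as ascending Dbb3 to Fb3.
D to F spans three letter names (D-E-F) — that makes it a third of some quality.
Dbb3 to Fb3 is 4 semitones, matching the major third exactly, so the quality is major.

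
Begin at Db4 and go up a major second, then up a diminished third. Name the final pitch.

Db4 up a major second → Eb4 (2 semitones).
Up a diminished third from Eb4: Gbb4 (2 semitones up).

Gbb4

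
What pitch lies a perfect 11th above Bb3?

Counting four letter names plus an octave up from B lands on E.
A perfect eleventh spans 17 semitones, so from Bb3 the target pitch is Eb5.

Eb5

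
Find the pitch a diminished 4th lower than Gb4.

D4

Counting four letter names down from G lands on D.
A diminished fourth spans 4 semitones, so from Gb4 the target pitch is D4.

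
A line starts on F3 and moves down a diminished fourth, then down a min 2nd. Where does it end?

A diminished fourth down from F3 is C#3.
Down a minor second from C#3: B#2 (1 semitone down).

B#2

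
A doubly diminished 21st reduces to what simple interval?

Take out 2 octaves (14 from the number): 21 − 14 = 7.
So a doubly diminished twenty-first is 2 octaves plus a doubly diminished seventh. The quality is unchanged.

doubly diminished 7th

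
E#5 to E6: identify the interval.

E to E is the same letter name, plus an octave, so the interval is some kind of octave.
The perfect octave is 12 semitones; here we have 11, one semitone narrower: diminished.

diminished octave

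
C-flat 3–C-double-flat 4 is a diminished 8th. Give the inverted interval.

A1

The rule of nine gives the new number: 9 − 8 = 1, so an octave becomes a unison.
The quality also flips — diminished becomes augmented — giving an augmented unison.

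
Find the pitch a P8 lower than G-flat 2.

G-flat 1

For an octave the letter name doesn't change: still G, an octave down.
Moving 12 semitones down from Gb2 (the size of a perfect octave) reaches Gb1.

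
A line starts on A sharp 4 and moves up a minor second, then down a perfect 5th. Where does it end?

A minor second up from A#4 is B4.
A perfect fifth down from B4 is E4.

E 4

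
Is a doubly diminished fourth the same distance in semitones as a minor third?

Both span 3 semitones: a doubly diminished fourth and a minor third are the same chromatic distance.

Yes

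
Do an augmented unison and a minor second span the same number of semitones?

Yes

An augmented unison = 1 semitone = a minor second; enharmonically equal.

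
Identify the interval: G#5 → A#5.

G to A spans two letter names (G-A) — that makes it a second of some quality.
G#5 to A#5 is 2 semitones, matching the major second exactly, so the quality is major.

M2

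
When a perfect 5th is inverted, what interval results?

The rule of nine gives the new number: 9 − 5 = 4, so a fifth becomes a fourth.
The quality also flips — perfect stays perfect — giving a perfect fourth.

perfect 4th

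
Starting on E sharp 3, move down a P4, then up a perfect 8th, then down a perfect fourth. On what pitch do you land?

F double-sharp 3

E#3 down a perfect fourth → B#2 (5 semitones).
B#2 up a perfect octave → B#3 (12 semitones).
Down a perfect fourth from B#3: F##3 (5 semitones down).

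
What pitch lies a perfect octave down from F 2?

An octave keeps the letter name F, an octave down from F.
A perfect octave is 12 semitones; 12 semitones down from F2 gives F1.

F 1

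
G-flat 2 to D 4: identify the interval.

A12

G to D spans five letter names (G-A-B-C-D), plus an octave, so the interval is some kind of twelfth.
A perfect twelfth would be 19 semitones; Gb2 to D4 is 20, one semitone wider, so the interval is augmented.
(Equivalently, a compound augmented fifth: an augmented fifth plus an octave.)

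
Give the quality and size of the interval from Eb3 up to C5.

major thirteenth

E to C spans six letter names (E-F-G-A-B-C), plus an octave — that makes it a thirteenth of some quality.
The major thirteenth spans 21 semitones, and Eb3 to C5 is exactly 21 semitones — so this is a major thirteenth.
(Equivalently, a compound major sixth: a major sixth plus an octave.)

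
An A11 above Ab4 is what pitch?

D6

Counting four letter names plus an octave up from A lands on D.
Moving 18 semitones up from Ab4 (the size of an augmented eleventh) reaches D6.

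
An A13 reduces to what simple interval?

Take out an octave (7 from the number): 13 − 7 = 6.
Quality carries through unchanged, so the simple form is an augmented sixth.

augmented sixth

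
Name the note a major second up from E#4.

F##4

Two letter names up from E: F.
Moving 2 semitones up from E#4 (the size of a major second) reaches F##4.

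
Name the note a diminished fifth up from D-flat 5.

A-double-flat 5

Counting five letter names up from D lands on A.
Moving 6 semitones up from Db5 (the size of a diminished fifth) reaches Abb5.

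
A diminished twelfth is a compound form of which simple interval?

diminished 5th

Subtracting seven from the interval number removes an octave: 12 − 7 = 5.
So a diminished twelfth is an octave plus a diminished fifth. The quality is unchanged.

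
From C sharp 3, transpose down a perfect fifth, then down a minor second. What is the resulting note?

E sharp 2

C#3 down a perfect fifth → F#2 (7 semitones).
F#2 down a minor second → E#2 (1 semitone).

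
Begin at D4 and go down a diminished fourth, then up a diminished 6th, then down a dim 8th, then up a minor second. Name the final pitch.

D4 down a diminished fourth → A#3 (4 semitones).
A diminished sixth up from A#3 is F4.
F4 down a diminished octave → F#3 (11 semitones).
Up a minor second from F#3: G3 (1 semitone up).

G3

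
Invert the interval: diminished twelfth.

First reduce the compound diminished twelfth to its simple form, a diminished fifth.
The rule of nine gives the new number: 9 − 5 = 4, so a fifth becomes a fourth.
Quality inverts too: diminished becomes augmented. That makes the inversion an augmented fourth.

A4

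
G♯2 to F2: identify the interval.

A2

Descending from G#2 to F2 is the same interval as ascending F2 to G#2.
F to G spans two letter names (F-G), so the interval is some kind of second.
The major second is 2 semitones; here we have 3, one semitone wider: augmented.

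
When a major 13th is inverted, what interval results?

m3

First reduce the compound major thirteenth to its simple form, a major sixth.
Interval numbers invert to sum to nine: 6 + 3 = 9, so a sixth inverts to a third.
The quality also flips — major becomes minor — giving a minor third.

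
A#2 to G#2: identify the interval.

major second

Descending from A#2 to G#2 is the same interval as ascending G#2 to A#2.
G to A spans two letter names (G-A): a second.
The major second spans 2 semitones, and G#2 to A#2 is exactly 2 semitones — so this is a major second.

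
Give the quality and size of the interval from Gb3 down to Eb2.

Descending from Gb3 to Eb2 is the same interval as ascending Eb2 to Gb3.
E to G spans three letter names (E-F-G), plus an octave: a tenth.
Eb2 to Gb3 is 15 semitones, a half step short of the major tenth (16), so this is minor.
(Equivalently, a compound minor third: a minor third plus an octave.)

m10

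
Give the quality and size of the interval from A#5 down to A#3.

Descending from A#5 to A#3 is the same interval as ascending A#3 to A#5.
A to A is the same letter name, plus 2 octaves — that makes it a fifteenth of some quality.
Counting semitones, A#3→A#5 is 24, which is the perfect fifteenth.
(Equivalently, a compound perfect octave: a perfect octave plus an octave.)

perfect fifteenth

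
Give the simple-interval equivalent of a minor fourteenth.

Subtracting seven from the interval number removes an octave: 14 − 7 = 7.
That makes a minor fourteenth a compound minor seventh — an octave plus a minor seventh.

minor 7th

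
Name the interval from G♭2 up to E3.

G to E spans six letter names (G-A-B-C-D-E), so the interval is some kind of sixth.
Gb2 to E3 spans 10 semitones — one semitone wider than the major sixth (9) — giving an augmented sixth.

augmented 6th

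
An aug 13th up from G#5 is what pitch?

Counting six letter names plus an octave up from G lands on E.
Moving 22 semitones up from G#5 (the size of an augmented thirteenth) reaches E##7.

E##7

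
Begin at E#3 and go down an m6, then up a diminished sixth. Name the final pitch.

E3

A minor sixth down from E#3 is G##2.
Up a diminished sixth from G##2: E3 (7 semitones up).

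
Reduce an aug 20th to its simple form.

Take out 2 octaves (14 from the number): 20 − 14 = 6.
That makes an augmented twentieth a compound augmented sixth — 2 octaves plus an augmented sixth.

augmented 6th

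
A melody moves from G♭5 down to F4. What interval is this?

minor ninth

Descending from Gb5 to F4 is the same interval as ascending F4 to Gb5.
F to G spans two letter names (F-G), plus an octave: a ninth.
At 13 semitones, F4→Gb5 falls one short of a major ninth: minor.
(Equivalently, a compound minor second: a minor second plus an octave.)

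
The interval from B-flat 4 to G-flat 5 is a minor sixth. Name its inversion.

major third

Inverted interval numbers add to nine, so a sixth pairs with a third (6 + 3 = 9).
Quality inverts too: minor becomes major. That makes the inversion a major third.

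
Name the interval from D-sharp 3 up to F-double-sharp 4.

D to F spans three letter names (D-E-F), plus an octave: a tenth.
The major tenth spans 16 semitones, and D#3 to F##4 is exactly 16 semitones — so this is a major tenth.
(Equivalently, a compound major third: a major third plus an octave.)

major 10th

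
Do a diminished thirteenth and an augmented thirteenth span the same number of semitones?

19 semitones (diminished thirteenth) vs 22 semitones (augmented thirteenth): not equal.

No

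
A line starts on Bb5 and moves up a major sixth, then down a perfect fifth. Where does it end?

Up a major sixth from Bb5: G6 (9 semitones up).
G6 down a perfect fifth → C6 (7 semitones).

C6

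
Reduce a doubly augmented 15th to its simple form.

Take out an octave (7 from the number): 15 − 7 = 8.
So a doubly augmented fifteenth is an octave plus a doubly augmented octave. The quality is unchanged.

doubly augmented octave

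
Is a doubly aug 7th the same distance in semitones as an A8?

A doubly augmented seventh spans 13 semitones, and an augmented octave also spans 13 semitones — they're enharmonic.

Yes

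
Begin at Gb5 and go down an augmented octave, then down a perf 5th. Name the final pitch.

Cbb4

An augmented octave down from Gb5 is Gbb4.
Gbb4 down a perfect fifth → Cbb4 (7 semitones).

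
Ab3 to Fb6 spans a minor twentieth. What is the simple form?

Each octave removed subtracts seven from the number: 20 − 14 = 6.
So a minor twentieth is 2 octaves plus a minor sixth. The quality is unchanged.

m6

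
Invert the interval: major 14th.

minor 2nd

First reduce the compound major fourteenth to its simple form, a major seventh.
Interval numbers invert to sum to nine: 7 + 2 = 9, so a seventh inverts to a second.
The quality also flips — major becomes minor — giving a minor second.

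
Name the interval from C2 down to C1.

perfect octave

Descending from C2 to C1 is the same interval as ascending C1 to C2.
C to C is the same letter name, plus an octave: an octave.
C1 to C2 is 12 semitones, matching the perfect octave exactly, so the quality is perfect.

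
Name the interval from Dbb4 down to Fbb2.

M13

Descending from Dbb4 to Fbb2 is the same interval as ascending Fbb2 to Dbb4.
F to D spans six letter names (F-G-A-B-C-D), plus an octave: a thirteenth.
Counting semitones, Fbb2→Dbb4 is 21, which is the major thirteenth.
(Equivalently, a compound major sixth: a major sixth plus an octave.)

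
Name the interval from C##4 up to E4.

diminished third

C to E spans three letter names (C-D-E): a third.
C##4 to E4 spans 2 semitones — two semitones narrower than the major third (4) — giving a diminished third.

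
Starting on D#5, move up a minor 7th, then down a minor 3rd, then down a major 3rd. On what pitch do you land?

A minor seventh up from D#5 is C#6.
A minor third down from C#6 is A#5.
A#5 down a major third → F#5 (4 semitones).

F#5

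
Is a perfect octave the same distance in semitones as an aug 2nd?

A perfect octave spans 12 semitones; an augmented second spans 3 semitones. They differ by 9.

No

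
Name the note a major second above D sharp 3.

Counting two letter names up from D lands on E.
Moving 2 semitones up from D#3 (the size of a major second) reaches E#3.

E sharp 3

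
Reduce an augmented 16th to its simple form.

A2

Subtracting seven from the interval number removes an octave: 16 − 14 = 2.
Quality carries through unchanged, so the simple form is an augmented second.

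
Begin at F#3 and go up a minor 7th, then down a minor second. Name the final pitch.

A minor seventh up from F#3 is E4.
E4 down a minor second → D#4 (1 semitone).

D#4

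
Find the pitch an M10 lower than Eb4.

Three letters down from E (plus an octave) reaches C.
Moving 16 semitones down from Eb4 (the size of a major tenth) reaches Cb3.

Cb3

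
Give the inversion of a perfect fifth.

Interval numbers invert to sum to nine: 5 + 4 = 9, so a fifth inverts to a fourth.
Quality inverts too: perfect stays perfect. That makes the inversion a perfect fourth.

perfect fourth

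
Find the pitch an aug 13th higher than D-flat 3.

B 4

Six letters up from D (plus an octave) reaches B.
Moving 22 semitones up from Db3 (the size of an augmented thirteenth) reaches B4.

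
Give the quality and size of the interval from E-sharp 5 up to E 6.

E to E is the same letter name, plus an octave — that makes it an octave of some quality.
E#5 to E6 spans 11 semitones — one semitone narrower than the perfect octave (12) — giving a diminished octave.

diminished octave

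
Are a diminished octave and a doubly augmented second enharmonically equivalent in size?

A diminished octave spans 11 semitones; a doubly augmented second spans 4 semitones. They differ by 7.

No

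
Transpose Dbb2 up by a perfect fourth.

Gbb2

Counting four letter names up from D lands on G.
A perfect fourth spans 5 semitones, so from Dbb2 the target pitch is Gbb2.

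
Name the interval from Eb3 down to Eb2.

perfect 8th

Descending from Eb3 to Eb2 is the same interval as ascending Eb2 to Eb3.
E to E is the same letter name, plus an octave: an octave.
Counting semitones, Eb2→Eb3 is 12, which is the perfect octave.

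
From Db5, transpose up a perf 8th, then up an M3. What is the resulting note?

F6

A perfect octave up from Db5 is Db6.
Up a major third from Db6: F6 (4 semitones up).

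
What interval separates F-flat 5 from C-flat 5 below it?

perfect fourth

Descending from Fb5 to Cb5 is the same interval as ascending Cb5 to Fb5.
C to F spans four letter names (C-D-E-F), so the interval is some kind of fourth.
Cb5 to Fb5 is 5 semitones, matching the perfect fourth exactly, so the quality is perfect.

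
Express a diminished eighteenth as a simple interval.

Subtracting seven from the interval number removes an octave: 18 − 14 = 4.
Quality carries through unchanged, so the simple form is a diminished fourth.

diminished 4th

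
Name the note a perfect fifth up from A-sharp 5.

E-sharp 6

Counting five letter names up from A lands on E.
Moving 7 semitones up from A#5 (the size of a perfect fifth) reaches E#6.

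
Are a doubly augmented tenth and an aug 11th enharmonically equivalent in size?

A doubly augmented tenth spans 18 semitones, and an augmented eleventh also spans 18 semitones — they're enharmonic.

Yes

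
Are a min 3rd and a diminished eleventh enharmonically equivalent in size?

A minor third spans 3 semitones; a diminished eleventh spans 16 semitones. They differ by 13.

No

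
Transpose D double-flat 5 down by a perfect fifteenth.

For a fifteenth the letter name doesn't change: still D, two octaves down.
A perfect fifteenth is 24 semitones; 24 semitones down from Dbb5 gives Dbb3.

D double-flat 3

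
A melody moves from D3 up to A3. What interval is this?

D to A spans five letter names (D-E-F-G-A) — that makes it a fifth of some quality.
Counting semitones, D3→A3 is 7, which is the perfect fifth.

perfect fifth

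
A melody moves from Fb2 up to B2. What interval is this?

AA4

F to B spans four letter names (F-G-A-B) — that makes it a fourth of some quality.
A perfect fourth would be 5 semitones; Fb2 to B2 is 7, two semitones wider, so the interval is doubly augmented.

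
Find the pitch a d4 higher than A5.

Db6

The fourth takes the letter from A up to D.
Moving 4 semitones up from A5 (the size of a diminished fourth) reaches Db6.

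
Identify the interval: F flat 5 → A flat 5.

major third

F to A spans three letter names (F-G-A) — that makes it a third of some quality.
The major third spans 4 semitones, and Fb5 to Ab5 is exactly 4 semitones — so this is a major third.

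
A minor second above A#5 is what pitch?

B5

Counting two letter names up from A lands on B.
A minor second spans 1 semitone, so from A#5 the target pitch is B5.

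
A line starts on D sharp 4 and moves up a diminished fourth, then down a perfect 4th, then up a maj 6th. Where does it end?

D#4 up a diminished fourth → G4 (4 semitones).
Down a perfect fourth from G4: D4 (5 semitones down).
Up a major sixth from D4: B4 (9 semitones up).

B 4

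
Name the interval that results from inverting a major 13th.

First reduce the compound major thirteenth to its simple form, a major sixth.
Interval numbers invert to sum to nine: 6 + 3 = 9, so a sixth inverts to a third.
The quality also flips — major becomes minor — giving a minor third.

m3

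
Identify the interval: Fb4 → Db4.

m3

Descending from Fb4 to Db4 is the same interval as ascending Db4 to Fb4.
D to F spans three letter names (D-E-F) — that makes it a third of some quality.
At 3 semitones, Db4→Fb4 falls one short of a major third: minor.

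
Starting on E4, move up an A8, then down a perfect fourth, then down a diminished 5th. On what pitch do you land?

Up an augmented octave from E4: E#5 (13 semitones up).
Down a perfect fourth from E#5: B#4 (5 semitones down).
A diminished fifth down from B#4 is E##4.

E##4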